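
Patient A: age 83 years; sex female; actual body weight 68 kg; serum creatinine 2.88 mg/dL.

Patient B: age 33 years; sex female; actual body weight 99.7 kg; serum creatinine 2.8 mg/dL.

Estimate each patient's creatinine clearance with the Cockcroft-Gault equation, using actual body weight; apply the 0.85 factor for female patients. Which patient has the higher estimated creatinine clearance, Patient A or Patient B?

Patient B

Patient A: CrCl = (140 − 83) × 68 / (72 × 2.88) × 0.85 = 3876.0 / 207.36 × 0.85 ≈ 15.9 mL/min
Patient B: CrCl = (140 − 33) × 99.7 / (72 × 2.8) × 0.85 = 10667.9 / 201.60 × 0.85 ≈ 45.0 mL/min
15.9 vs 45.0 mL/min → Patient B is higher.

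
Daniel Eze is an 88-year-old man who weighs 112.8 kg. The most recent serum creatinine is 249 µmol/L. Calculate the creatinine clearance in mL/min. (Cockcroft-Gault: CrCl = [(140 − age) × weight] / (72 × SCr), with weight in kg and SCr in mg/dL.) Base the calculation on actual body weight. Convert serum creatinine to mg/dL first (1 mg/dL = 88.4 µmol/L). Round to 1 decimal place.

28.9 mL/min

SCr = 249 / 88.4 = 2.817 mg/dL
CrCl = (140 − 88) × 112.8 / (72 × 2.817) = 5865.6 / 202.82 ≈ 28.9 mL/min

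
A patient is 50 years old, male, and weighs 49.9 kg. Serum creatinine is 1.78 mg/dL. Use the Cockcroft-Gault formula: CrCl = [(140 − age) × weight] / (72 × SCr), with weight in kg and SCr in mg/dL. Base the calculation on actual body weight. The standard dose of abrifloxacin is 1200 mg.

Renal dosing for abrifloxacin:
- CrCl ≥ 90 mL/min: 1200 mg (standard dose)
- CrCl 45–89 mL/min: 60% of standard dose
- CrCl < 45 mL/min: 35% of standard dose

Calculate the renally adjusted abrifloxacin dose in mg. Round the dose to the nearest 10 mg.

420 mg

CrCl = (140 − 50) × 49.9 / (72 × 1.78) = 4491.0 / 128.16 ≈ 35.0 mL/min
CrCl ≈ 35 mL/min → bracket < 45 mL/min.
35% of 1200 mg = 420 mg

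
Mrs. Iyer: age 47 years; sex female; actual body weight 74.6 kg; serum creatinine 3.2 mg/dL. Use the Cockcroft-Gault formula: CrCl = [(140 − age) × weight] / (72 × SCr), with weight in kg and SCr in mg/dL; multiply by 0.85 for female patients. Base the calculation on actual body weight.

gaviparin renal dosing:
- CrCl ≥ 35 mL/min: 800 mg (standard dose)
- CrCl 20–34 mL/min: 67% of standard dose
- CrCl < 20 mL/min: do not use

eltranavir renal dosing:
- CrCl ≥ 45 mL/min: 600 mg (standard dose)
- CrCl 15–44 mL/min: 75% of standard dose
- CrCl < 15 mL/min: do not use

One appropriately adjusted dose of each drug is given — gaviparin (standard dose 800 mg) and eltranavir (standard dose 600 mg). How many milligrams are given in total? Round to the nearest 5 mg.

985 mg

CrCl = (140 − 47) × 74.6 / (72 × 3.2) × 0.85 = 6937.8 / 230.40 × 0.85 ≈ 25.6 mL/min
CrCl ≈ 26 mL/min.
gaviparin: 20–34 mL/min → 67% of 800 mg = 536 mg.
eltranavir: 15–44 mL/min → 75% of 600 mg = 450 mg.
Total = 536 + 450 = 986 mg.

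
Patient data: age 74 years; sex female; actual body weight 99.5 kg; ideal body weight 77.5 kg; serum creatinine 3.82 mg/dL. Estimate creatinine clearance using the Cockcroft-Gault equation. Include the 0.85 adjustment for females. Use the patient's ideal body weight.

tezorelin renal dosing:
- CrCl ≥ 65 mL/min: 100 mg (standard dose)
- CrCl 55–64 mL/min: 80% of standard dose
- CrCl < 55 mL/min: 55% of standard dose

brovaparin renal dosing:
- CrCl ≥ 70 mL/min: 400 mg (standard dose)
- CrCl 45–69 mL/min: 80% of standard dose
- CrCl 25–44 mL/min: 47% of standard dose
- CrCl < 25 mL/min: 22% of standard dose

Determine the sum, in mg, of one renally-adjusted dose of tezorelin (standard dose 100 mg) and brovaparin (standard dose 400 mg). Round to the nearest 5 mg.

145 mg

CrCl = (140 − 74) × 77.5 / (72 × 3.82) × 0.85 = 5115.0 / 275.04 × 0.85 ≈ 15.8 mL/min
CrCl ≈ 16 mL/min.
tezorelin: < 55 mL/min → 55% of 100 mg = 55 mg.
brovaparin: < 25 mL/min → 22% of 400 mg = 88 mg.
Total = 55 + 88 = 143 mg.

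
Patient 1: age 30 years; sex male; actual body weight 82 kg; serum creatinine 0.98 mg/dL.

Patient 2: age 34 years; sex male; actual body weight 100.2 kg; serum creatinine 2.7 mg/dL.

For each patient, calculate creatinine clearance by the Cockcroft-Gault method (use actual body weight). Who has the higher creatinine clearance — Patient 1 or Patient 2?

Patient 1: CrCl = (140 − 30) × 82 / (72 × 0.98) = 9020.0 / 70.56 ≈ 127.8 mL/min
Patient 2: CrCl = (140 − 34) × 100.2 / (72 × 2.7) = 10621.2 / 194.40 ≈ 54.6 mL/min
127.8 vs 54.6 mL/min → Patient 1 is higher.

Patient 1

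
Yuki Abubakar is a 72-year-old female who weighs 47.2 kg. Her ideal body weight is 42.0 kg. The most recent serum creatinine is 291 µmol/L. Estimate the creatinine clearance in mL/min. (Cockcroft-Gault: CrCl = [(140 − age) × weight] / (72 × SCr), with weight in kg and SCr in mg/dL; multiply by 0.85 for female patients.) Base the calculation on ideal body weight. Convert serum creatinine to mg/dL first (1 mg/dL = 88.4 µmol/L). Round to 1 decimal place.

10.2 mL/min

SCr = 291 / 88.4 = 3.292 mg/dL
CrCl = (140 − 72) × 42 / (72 × 3.292) × 0.85 = 2856.0 / 237.02 × 0.85 ≈ 10.2 mL/min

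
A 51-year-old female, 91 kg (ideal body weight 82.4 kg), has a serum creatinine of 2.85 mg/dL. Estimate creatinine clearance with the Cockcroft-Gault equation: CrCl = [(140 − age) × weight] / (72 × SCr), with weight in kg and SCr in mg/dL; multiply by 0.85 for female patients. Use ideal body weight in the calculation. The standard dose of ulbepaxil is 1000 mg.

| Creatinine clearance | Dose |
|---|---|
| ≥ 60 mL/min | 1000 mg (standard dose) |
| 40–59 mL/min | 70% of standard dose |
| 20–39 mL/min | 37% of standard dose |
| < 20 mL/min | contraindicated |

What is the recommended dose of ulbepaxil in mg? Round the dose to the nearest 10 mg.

CrCl = (140 − 51) × 82.4 / (72 × 2.85) × 0.85 = 7333.6 / 205.20 × 0.85 ≈ 30.4 mL/min
CrCl ≈ 30 mL/min → bracket 20–39 mL/min.
37% of 1000 mg = 370 mg

370 mg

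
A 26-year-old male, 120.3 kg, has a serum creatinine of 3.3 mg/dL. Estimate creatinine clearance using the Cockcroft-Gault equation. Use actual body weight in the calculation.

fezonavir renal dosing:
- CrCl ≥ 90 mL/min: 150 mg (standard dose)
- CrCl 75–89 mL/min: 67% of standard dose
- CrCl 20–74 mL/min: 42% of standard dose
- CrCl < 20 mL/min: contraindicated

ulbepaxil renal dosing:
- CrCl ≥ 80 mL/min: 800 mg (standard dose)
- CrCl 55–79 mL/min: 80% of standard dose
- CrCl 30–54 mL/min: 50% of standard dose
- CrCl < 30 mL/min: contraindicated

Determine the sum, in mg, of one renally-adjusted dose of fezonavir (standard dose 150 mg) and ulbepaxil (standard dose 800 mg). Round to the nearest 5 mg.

705 mg

CrCl = (140 − 26) × 120.3 / (72 × 3.3) = 13714.2 / 237.60 ≈ 57.7 mL/min
CrCl ≈ 58 mL/min.
fezonavir: 20–74 mL/min → 42% of 150 mg = 63 mg.
ulbepaxil: 55–79 mL/min → 80% of 800 mg = 640 mg.
Total = 63 + 640 = 703 mg.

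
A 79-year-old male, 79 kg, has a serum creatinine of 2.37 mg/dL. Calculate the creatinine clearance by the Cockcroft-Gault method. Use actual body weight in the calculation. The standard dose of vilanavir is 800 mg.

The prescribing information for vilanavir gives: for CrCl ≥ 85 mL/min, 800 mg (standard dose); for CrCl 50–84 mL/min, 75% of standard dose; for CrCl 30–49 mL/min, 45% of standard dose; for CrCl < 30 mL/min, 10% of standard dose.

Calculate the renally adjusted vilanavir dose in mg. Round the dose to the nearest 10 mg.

80 mg

CrCl = (140 − 79) × 79 / (72 × 2.37) = 4819.0 / 170.64 ≈ 28.2 mL/min
CrCl ≈ 28 mL/min → bracket < 30 mL/min.
10% of 800 mg = 80 mg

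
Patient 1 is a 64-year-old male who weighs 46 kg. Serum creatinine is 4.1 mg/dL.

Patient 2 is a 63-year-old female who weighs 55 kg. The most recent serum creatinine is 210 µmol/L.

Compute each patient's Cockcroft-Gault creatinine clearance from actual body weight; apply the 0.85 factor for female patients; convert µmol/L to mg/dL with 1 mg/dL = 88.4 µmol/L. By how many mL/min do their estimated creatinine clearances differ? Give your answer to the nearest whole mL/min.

Patient 1: CrCl = (140 − 64) × 46 / (72 × 4.1) = 3496.0 / 295.20 ≈ 11.8 mL/min
Patient 2: SCr = 210 / 88.4 = 2.376 mg/dL
Patient 2: CrCl = (140 − 63) × 55 / (72 × 2.376) × 0.85 = 4235.0 / 171.07 × 0.85 ≈ 21.0 mL/min
|11.8 − 21.0| = 9.2 mL/min

9 mL/min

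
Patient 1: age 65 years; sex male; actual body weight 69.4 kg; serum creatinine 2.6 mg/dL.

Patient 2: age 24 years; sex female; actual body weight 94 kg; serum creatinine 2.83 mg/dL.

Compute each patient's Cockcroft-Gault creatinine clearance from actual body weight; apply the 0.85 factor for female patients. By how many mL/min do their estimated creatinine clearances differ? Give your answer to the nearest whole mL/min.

Patient 1: CrCl = (140 − 65) × 69.4 / (72 × 2.6) = 5205.0 / 187.20 ≈ 27.8 mL/min
Patient 2: CrCl = (140 − 24) × 94 / (72 × 2.83) × 0.85 = 10904.0 / 203.76 × 0.85 ≈ 45.5 mL/min
|27.8 − 45.5| = 17.7 mL/min

18 mL/min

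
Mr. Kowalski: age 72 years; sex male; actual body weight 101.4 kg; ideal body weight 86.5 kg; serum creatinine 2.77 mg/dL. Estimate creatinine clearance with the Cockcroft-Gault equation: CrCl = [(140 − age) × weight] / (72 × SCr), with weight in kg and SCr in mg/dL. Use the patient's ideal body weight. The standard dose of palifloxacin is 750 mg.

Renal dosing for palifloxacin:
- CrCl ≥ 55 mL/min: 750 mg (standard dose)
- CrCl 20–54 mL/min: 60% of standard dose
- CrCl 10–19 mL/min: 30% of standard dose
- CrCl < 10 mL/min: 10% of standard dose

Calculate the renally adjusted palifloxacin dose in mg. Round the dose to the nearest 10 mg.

450 mg

CrCl = (140 − 72) × 86.5 / (72 × 2.77) = 5882.0 / 199.44 ≈ 29.5 mL/min
CrCl ≈ 29 mL/min → bracket 20–54 mL/min.
60% of 750 mg = 450 mg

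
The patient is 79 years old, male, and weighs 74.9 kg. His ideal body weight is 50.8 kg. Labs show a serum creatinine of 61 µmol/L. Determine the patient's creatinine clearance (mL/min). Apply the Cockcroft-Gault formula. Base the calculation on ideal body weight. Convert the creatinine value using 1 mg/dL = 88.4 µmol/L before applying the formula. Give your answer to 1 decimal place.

62.4 mL/min

SCr = 61 / 88.4 = 0.69 mg/dL
CrCl = (140 − 79) × 50.8 / (72 × 0.69) = 3098.8 / 49.68 ≈ 62.4 mL/min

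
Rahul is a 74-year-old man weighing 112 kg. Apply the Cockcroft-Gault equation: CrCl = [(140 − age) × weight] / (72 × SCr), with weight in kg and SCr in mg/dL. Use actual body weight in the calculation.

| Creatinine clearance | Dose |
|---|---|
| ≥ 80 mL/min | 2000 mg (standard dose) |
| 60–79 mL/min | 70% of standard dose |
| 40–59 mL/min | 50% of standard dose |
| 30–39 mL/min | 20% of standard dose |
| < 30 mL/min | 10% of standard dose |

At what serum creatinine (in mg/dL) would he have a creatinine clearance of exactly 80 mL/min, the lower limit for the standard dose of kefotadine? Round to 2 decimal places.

1.28 mg/dL

Standard dose requires CrCl ≥ 80 mL/min.
Set (140 − 74) × 112 / (72 × SCr) = 80
SCr = (140 − 74) × 112 / (72 × 80) = 1.283 mg/dL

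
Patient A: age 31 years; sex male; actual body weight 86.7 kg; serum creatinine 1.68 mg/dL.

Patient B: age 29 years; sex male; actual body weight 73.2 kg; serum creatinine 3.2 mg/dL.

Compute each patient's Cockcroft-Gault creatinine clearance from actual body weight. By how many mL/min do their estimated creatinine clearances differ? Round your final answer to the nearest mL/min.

Patient A: CrCl = (140 − 31) × 86.7 / (72 × 1.68) = 9450.3 / 120.96 ≈ 78.1 mL/min
Patient B: CrCl = (140 − 29) × 73.2 / (72 × 3.2) = 8125.2 / 230.40 ≈ 35.3 mL/min
|78.1 − 35.3| = 42.8 mL/min

43 mL/min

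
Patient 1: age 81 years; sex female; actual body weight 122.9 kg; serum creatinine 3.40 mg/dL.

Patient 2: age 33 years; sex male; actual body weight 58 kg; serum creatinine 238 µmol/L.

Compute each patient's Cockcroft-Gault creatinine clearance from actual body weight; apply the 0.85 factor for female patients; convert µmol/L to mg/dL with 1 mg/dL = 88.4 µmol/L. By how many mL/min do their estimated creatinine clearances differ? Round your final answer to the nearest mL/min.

7 mL/min

Patient 1: CrCl = (140 − 81) × 122.9 / (72 × 3.4) × 0.85 = 7251.1 / 244.80 × 0.85 ≈ 25.2 mL/min
Patient 2: SCr = 238 / 88.4 = 2.692 mg/dL
Patient 2: CrCl = (140 − 33) × 58 / (72 × 2.692) = 6206.0 / 193.82 ≈ 32.0 mL/min
|25.2 − 32.0| = 6.8 mL/min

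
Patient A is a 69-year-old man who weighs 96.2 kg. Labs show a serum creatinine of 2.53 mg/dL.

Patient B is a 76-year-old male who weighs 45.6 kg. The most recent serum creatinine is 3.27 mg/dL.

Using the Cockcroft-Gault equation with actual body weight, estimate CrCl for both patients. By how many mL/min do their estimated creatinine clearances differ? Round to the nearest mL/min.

Patient A: CrCl = (140 − 69) × 96.2 / (72 × 2.53) = 6830.2 / 182.16 ≈ 37.5 mL/min
Patient B: CrCl = (140 − 76) × 45.6 / (72 × 3.27) = 2918.4 / 235.44 ≈ 12.4 mL/min
|37.5 − 12.4| = 25.1 mL/min

25 mL/min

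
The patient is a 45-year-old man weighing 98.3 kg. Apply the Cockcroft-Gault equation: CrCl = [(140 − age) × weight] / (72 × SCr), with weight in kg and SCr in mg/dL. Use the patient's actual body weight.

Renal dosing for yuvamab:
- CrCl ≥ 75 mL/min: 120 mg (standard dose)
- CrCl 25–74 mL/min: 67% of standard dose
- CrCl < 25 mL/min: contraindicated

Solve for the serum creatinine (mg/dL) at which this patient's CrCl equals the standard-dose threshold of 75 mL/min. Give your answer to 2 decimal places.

Standard dose requires CrCl ≥ 75 mL/min.
Set (140 − 45) × 98.3 / (72 × SCr) = 75
SCr = (140 − 45) × 98.3 / (72 × 75) = 1.729 mg/dL

1.73 mg/dL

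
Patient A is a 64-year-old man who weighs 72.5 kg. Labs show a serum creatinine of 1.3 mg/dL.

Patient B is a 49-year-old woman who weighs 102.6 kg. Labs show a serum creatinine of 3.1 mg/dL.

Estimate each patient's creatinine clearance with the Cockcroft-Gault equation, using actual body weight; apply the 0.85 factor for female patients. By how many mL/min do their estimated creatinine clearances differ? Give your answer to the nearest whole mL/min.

23 mL/min

Patient A: CrCl = (140 − 64) × 72.5 / (72 × 1.3) = 5510.0 / 93.60 ≈ 58.9 mL/min
Patient B: CrCl = (140 − 49) × 102.6 / (72 × 3.1) × 0.85 = 9336.6 / 223.20 × 0.85 ≈ 35.6 mL/min
|58.9 − 35.6| = 23.3 mL/min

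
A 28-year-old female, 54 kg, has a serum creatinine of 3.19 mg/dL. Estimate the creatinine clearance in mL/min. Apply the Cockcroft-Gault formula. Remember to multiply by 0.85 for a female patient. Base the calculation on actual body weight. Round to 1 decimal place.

22.4 mL/min

CrCl = (140 − 28) × 54 / (72 × 3.19) × 0.85 = 6048.0 / 229.68 × 0.85 ≈ 22.4 mL/min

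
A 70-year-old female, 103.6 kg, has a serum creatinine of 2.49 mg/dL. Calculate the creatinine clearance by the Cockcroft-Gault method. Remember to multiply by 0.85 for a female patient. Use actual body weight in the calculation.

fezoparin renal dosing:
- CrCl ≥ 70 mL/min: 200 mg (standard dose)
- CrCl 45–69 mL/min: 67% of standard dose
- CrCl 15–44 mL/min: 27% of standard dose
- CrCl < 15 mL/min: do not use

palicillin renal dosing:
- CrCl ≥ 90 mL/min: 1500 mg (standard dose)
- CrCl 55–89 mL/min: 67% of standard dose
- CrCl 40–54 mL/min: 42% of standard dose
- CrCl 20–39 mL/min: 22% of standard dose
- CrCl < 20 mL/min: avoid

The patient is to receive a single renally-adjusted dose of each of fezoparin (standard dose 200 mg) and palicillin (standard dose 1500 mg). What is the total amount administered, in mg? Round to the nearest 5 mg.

385 mg

CrCl = (140 − 70) × 103.6 / (72 × 2.49) × 0.85 = 7252.0 / 179.28 × 0.85 ≈ 34.4 mL/min
CrCl ≈ 34 mL/min.
fezoparin: 15–44 mL/min → 27% of 200 mg = 54 mg.
palicillin: 20–39 mL/min → 22% of 1500 mg = 330 mg.
Total = 54 + 330 = 384 mg.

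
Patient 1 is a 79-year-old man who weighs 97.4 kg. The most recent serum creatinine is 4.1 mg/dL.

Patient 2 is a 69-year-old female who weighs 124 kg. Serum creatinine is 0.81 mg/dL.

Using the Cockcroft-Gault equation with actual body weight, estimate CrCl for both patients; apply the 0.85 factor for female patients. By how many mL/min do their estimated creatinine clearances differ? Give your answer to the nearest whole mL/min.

Patient 1: CrCl = (140 − 79) × 97.4 / (72 × 4.1) = 5941.4 / 295.20 ≈ 20.1 mL/min
Patient 2: CrCl = (140 − 69) × 124 / (72 × 0.81) × 0.85 = 8804.0 / 58.32 × 0.85 ≈ 128.3 mL/min
|20.1 − 128.3| = 108.2 mL/min

108 mL/min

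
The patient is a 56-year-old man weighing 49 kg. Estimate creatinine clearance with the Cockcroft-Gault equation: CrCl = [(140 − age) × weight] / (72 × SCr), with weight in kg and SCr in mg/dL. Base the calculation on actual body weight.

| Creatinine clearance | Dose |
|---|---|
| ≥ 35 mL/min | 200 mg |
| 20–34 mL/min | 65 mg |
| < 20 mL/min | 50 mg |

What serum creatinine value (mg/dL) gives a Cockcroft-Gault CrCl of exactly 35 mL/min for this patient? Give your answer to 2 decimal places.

Standard dose requires CrCl ≥ 35 mL/min.
Set (140 − 56) × 49 / (72 × SCr) = 35
SCr = (140 − 56) × 49 / (72 × 35) = 1.633 mg/dL

1.63 mg/dL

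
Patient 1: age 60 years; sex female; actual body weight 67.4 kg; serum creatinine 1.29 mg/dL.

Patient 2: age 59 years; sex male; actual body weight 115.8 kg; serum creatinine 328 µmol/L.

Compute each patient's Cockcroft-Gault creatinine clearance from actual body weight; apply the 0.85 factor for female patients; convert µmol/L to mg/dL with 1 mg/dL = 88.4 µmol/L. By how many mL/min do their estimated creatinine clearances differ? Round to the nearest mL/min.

14 mL/min

Patient 1: CrCl = (140 − 60) × 67.4 / (72 × 1.29) × 0.85 = 5392.0 / 92.88 × 0.85 ≈ 49.3 mL/min
Patient 2: SCr = 328 / 88.4 = 3.71 mg/dL
Patient 2: CrCl = (140 − 59) × 115.8 / (72 × 3.71) = 9379.8 / 267.12 ≈ 35.1 mL/min
|49.3 − 35.1| = 14.2 mL/min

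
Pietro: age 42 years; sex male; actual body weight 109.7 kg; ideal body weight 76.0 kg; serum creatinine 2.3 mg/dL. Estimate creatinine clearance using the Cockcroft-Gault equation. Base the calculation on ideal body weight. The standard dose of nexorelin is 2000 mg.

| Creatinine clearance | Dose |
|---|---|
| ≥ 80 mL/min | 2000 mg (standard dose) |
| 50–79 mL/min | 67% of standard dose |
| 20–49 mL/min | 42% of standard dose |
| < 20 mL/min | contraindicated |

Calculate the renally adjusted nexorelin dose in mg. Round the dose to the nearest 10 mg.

840 mg

CrCl = (140 − 42) × 76 / (72 × 2.3) = 7448.0 / 165.60 ≈ 45.0 mL/min
CrCl ≈ 45 mL/min → bracket 20–49 mL/min.
42% of 2000 mg = 840 mg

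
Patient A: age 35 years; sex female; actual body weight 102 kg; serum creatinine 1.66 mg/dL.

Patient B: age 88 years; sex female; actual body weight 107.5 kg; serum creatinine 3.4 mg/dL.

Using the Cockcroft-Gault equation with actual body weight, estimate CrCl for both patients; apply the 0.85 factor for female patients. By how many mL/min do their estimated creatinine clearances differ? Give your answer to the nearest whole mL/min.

Patient A: CrCl = (140 − 35) × 102 / (72 × 1.66) × 0.85 = 10710.0 / 119.52 × 0.85 ≈ 76.2 mL/min
Patient B: CrCl = (140 − 88) × 107.5 / (72 × 3.4) × 0.85 = 5590.0 / 244.80 × 0.85 ≈ 19.4 mL/min
|76.2 − 19.4| = 56.8 mL/min

57 mL/min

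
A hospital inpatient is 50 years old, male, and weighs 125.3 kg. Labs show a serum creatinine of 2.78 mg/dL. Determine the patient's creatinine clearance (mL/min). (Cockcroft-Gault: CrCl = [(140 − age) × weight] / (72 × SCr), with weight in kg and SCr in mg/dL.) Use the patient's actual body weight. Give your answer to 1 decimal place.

CrCl = (140 − 50) × 125.3 / (72 × 2.78) = 11277.0 / 200.16 ≈ 56.3 mL/min

56.3 mL/min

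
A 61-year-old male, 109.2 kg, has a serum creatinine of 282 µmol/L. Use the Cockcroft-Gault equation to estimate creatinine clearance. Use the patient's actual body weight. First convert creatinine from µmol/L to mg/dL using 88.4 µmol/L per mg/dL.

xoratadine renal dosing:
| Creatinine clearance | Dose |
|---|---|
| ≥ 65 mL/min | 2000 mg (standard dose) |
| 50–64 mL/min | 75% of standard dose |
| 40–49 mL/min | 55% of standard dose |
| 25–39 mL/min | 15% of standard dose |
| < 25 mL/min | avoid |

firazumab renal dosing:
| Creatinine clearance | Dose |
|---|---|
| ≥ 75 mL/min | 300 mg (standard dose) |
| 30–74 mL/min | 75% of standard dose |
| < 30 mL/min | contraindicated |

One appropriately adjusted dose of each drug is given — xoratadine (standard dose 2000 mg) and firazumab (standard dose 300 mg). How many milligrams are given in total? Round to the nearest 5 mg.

525 mg

SCr = 282 / 88.4 = 3.19 mg/dL
CrCl = (140 − 61) × 109.2 / (72 × 3.19) = 8626.8 / 229.68 ≈ 37.6 mL/min
CrCl ≈ 38 mL/min.
xoratadine: 25–39 mL/min → 15% of 2000 mg = 300 mg.
firazumab: 30–74 mL/min → 75% of 300 mg = 225 mg.
Total = 300 + 225 = 525 mg.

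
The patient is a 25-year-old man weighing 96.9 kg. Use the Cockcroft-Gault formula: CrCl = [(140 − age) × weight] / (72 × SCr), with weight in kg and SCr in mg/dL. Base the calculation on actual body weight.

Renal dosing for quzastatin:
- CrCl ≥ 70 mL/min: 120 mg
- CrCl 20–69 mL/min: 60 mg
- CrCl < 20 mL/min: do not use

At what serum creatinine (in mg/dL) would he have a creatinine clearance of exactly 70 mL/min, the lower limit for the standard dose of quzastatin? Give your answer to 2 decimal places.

2.21 mg/dL

Standard dose requires CrCl ≥ 70 mL/min.
Set (140 − 25) × 96.9 / (72 × SCr) = 70
SCr = (140 − 25) × 96.9 / (72 × 70) = 2.211 mg/dL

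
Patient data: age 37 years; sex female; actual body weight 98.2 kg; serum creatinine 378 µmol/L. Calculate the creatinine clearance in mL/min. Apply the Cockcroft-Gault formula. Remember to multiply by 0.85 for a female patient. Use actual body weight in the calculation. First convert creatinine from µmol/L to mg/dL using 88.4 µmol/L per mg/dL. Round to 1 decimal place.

SCr = 378 / 88.4 = 4.276 mg/dL
CrCl = (140 − 37) × 98.2 / (72 × 4.276) × 0.85 = 10114.6 / 307.87 × 0.85 ≈ 27.9 mL/min

27.9 mL/min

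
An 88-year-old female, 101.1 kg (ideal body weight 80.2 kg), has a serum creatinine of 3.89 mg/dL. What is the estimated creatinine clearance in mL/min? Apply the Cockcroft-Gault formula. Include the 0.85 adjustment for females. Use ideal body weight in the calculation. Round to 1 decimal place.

CrCl = (140 − 88) × 80.2 / (72 × 3.89) × 0.85 = 4170.4 / 280.08 × 0.85 ≈ 12.7 mL/min

12.7 mL/min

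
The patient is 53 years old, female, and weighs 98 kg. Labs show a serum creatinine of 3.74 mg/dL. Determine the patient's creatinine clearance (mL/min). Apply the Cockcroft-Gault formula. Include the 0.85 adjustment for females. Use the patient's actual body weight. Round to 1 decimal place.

CrCl = (140 − 53) × 98 / (72 × 3.74) × 0.85 = 8526.0 / 269.28 × 0.85 ≈ 26.9 mL/min

26.9 mL/min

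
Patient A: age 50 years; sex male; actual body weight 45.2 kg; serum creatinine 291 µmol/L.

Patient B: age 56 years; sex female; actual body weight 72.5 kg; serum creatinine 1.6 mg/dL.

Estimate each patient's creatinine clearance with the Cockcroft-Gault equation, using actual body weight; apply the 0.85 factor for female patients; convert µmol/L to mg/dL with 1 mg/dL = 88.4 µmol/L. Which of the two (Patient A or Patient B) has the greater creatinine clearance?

Patient B

Patient A: SCr = 291 / 88.4 = 3.292 mg/dL
Patient A: CrCl = (140 − 50) × 45.2 / (72 × 3.292) = 4068.0 / 237.02 ≈ 17.2 mL/min
Patient B: CrCl = (140 − 56) × 72.5 / (72 × 1.6) × 0.85 = 6090.0 / 115.20 × 0.85 ≈ 44.9 mL/min
17.2 vs 44.9 mL/min → Patient B is higher.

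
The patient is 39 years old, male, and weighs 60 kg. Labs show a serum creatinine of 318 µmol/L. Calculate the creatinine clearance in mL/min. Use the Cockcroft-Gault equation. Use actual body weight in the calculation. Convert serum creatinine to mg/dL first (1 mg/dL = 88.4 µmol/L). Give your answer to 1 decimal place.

23.4 mL/min

SCr = 318 / 88.4 = 3.597 mg/dL
CrCl = (140 − 39) × 60 / (72 × 3.597) = 6060.0 / 258.98 ≈ 23.4 mL/min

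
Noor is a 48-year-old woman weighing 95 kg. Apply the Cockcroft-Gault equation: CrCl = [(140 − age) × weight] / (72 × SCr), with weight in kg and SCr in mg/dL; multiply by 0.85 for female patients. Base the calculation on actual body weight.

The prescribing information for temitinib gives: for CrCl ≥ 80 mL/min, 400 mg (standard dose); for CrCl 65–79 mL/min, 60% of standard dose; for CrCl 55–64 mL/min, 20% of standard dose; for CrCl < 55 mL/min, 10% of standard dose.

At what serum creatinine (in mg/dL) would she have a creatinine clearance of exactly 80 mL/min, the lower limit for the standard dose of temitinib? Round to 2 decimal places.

1.29 mg/dL

Standard dose requires CrCl ≥ 80 mL/min.
Set (140 − 48) × 95 × 0.85 / (72 × SCr) = 80
SCr = (140 − 48) × 95 × 0.85 / (72 × 80) = 1.290 mg/dL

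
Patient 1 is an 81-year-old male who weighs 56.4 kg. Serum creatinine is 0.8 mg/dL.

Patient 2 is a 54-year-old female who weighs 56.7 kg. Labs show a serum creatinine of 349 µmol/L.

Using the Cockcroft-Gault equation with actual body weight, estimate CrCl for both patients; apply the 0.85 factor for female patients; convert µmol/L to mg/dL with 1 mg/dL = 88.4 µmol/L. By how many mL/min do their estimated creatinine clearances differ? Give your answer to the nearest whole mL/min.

Patient 1: CrCl = (140 − 81) × 56.4 / (72 × 0.8) = 3327.6 / 57.60 ≈ 57.8 mL/min
Patient 2: SCr = 349 / 88.4 = 3.948 mg/dL
Patient 2: CrCl = (140 − 54) × 56.7 / (72 × 3.948) × 0.85 = 4876.2 / 284.26 × 0.85 ≈ 14.6 mL/min
|57.8 − 14.6| = 43.2 mL/min

43 mL/min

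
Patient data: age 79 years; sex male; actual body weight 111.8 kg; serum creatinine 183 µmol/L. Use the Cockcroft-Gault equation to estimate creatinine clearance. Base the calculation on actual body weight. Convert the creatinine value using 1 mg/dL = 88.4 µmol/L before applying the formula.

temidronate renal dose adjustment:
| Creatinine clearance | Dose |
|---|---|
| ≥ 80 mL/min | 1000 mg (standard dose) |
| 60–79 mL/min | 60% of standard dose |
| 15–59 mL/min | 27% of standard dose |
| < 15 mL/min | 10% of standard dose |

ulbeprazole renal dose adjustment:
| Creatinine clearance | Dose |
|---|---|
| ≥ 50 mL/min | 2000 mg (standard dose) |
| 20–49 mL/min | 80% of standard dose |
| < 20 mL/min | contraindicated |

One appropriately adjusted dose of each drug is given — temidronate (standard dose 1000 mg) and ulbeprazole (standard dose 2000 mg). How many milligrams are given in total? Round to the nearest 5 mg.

1870 mg

SCr = 183 / 88.4 = 2.07 mg/dL
CrCl = (140 − 79) × 111.8 / (72 × 2.07) = 6819.8 / 149.04 ≈ 45.8 mL/min
CrCl ≈ 46 mL/min.
temidronate: 15–59 mL/min → 27% of 1000 mg = 270 mg.
ulbeprazole: 20–49 mL/min → 80% of 2000 mg = 1600 mg.
Total = 270 + 1600 = 1870 mg.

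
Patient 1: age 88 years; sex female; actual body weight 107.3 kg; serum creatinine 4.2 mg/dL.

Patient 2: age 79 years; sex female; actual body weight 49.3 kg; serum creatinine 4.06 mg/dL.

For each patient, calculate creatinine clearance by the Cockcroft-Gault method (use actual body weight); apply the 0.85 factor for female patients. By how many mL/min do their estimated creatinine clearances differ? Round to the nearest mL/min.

Patient 1: CrCl = (140 − 88) × 107.3 / (72 × 4.2) × 0.85 = 5579.6 / 302.40 × 0.85 ≈ 15.7 mL/min
Patient 2: CrCl = (140 − 79) × 49.3 / (72 × 4.06) × 0.85 = 3007.3 / 292.32 × 0.85 ≈ 8.7 mL/min
|15.7 − 8.7| = 7.0 mL/min

7 mL/min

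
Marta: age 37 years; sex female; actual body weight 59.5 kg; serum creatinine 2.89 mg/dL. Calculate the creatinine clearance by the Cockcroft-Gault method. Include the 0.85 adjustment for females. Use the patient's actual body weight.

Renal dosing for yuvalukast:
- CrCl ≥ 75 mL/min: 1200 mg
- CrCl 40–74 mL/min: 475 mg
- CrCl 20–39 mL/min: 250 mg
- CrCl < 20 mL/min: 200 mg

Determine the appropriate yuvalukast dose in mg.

250 mg

CrCl = (140 − 37) × 59.5 / (72 × 2.89) × 0.85 = 6128.5 / 208.08 × 0.85 ≈ 25.0 mL/min
CrCl ≈ 25 mL/min → bracket 20–39 mL/min.
Dose for this bracket: 250 mg.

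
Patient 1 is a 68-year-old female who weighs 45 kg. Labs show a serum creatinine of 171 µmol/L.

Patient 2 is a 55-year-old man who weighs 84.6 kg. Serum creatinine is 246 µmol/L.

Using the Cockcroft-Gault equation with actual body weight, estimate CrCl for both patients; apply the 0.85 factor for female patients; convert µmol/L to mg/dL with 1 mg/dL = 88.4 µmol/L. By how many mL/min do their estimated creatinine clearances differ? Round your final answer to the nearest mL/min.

Patient 1: SCr = 171 / 88.4 = 1.934 mg/dL
Patient 1: CrCl = (140 − 68) × 45 / (72 × 1.934) × 0.85 = 3240.0 / 139.25 × 0.85 ≈ 19.8 mL/min
Patient 2: SCr = 246 / 88.4 = 2.783 mg/dL
Patient 2: CrCl = (140 − 55) × 84.6 / (72 × 2.783) = 7191.0 / 200.38 ≈ 35.9 mL/min
|19.8 − 35.9| = 16.1 mL/min

16 mL/min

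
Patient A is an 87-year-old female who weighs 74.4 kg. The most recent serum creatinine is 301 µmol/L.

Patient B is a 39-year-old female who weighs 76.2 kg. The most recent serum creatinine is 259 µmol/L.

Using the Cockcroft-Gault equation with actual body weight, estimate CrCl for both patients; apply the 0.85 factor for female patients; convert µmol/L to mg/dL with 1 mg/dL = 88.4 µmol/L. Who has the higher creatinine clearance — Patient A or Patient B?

Patient A: SCr = 301 / 88.4 = 3.405 mg/dL
Patient A: CrCl = (140 − 87) × 74.4 / (72 × 3.405) × 0.85 = 3943.2 / 245.16 × 0.85 ≈ 13.7 mL/min
Patient B: SCr = 259 / 88.4 = 2.93 mg/dL
Patient B: CrCl = (140 − 39) × 76.2 / (72 × 2.93) × 0.85 = 7696.2 / 210.96 × 0.85 ≈ 31.0 mL/min
13.7 vs 31.0 mL/min → Patient B is higher.

Patient B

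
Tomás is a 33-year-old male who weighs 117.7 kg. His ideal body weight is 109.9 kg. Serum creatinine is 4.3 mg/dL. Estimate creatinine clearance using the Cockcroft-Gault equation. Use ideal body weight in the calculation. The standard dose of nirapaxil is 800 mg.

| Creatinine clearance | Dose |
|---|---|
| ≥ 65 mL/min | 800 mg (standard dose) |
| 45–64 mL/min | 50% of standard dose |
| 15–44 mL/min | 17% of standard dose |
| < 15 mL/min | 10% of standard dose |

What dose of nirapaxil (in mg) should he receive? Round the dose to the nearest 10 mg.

140 mg

CrCl = (140 − 33) × 109.9 / (72 × 4.3) = 11759.3 / 309.60 ≈ 38.0 mL/min
CrCl ≈ 38 mL/min → bracket 15–44 mL/min.
17% of 800 mg = 136 mg → 140 mg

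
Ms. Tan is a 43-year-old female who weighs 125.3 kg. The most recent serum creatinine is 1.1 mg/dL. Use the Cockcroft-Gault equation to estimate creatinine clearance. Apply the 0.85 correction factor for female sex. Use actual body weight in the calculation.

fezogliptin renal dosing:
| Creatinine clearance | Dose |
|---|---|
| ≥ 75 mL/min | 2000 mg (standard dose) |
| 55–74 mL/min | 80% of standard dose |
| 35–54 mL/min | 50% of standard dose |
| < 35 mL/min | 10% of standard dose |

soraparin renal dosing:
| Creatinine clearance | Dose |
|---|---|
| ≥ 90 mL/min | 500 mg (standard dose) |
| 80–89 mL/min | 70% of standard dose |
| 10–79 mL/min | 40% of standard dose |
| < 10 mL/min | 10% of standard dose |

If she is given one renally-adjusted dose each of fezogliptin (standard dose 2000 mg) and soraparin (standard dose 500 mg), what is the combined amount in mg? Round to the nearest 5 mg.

2500 mg

CrCl = (140 − 43) × 125.3 / (72 × 1.1) × 0.85 = 12154.1 / 79.20 × 0.85 ≈ 130.4 mL/min
CrCl ≈ 130 mL/min.
fezogliptin: ≥ 75 mL/min → 100% of 2000 mg = 2000 mg.
soraparin: ≥ 90 mL/min → 100% of 500 mg = 500 mg.
Total = 2000 + 500 = 2500 mg.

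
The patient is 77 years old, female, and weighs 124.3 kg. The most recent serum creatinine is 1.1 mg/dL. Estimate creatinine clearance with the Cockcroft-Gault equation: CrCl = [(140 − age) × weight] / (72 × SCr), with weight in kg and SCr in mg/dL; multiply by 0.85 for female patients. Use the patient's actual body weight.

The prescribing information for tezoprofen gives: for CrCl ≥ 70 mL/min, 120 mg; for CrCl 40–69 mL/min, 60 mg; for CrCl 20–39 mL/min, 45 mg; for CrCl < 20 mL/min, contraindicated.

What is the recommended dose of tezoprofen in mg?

120 mg

CrCl = (140 − 77) × 124.3 / (72 × 1.1) × 0.85 = 7830.9 / 79.20 × 0.85 ≈ 84.0 mL/min
CrCl ≈ 84 mL/min → bracket ≥ 70 mL/min.
Dose for this bracket: 120 mg.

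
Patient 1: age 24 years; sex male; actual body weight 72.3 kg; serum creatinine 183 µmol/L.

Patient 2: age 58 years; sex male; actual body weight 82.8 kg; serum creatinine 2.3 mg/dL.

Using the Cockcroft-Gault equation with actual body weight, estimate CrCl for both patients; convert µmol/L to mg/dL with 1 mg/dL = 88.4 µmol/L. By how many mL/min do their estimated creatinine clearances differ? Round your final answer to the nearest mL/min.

Patient 1: SCr = 183 / 88.4 = 2.07 mg/dL
Patient 1: CrCl = (140 − 24) × 72.3 / (72 × 2.07) = 8386.8 / 149.04 ≈ 56.3 mL/min
Patient 2: CrCl = (140 − 58) × 82.8 / (72 × 2.3) = 6789.6 / 165.60 ≈ 41.0 mL/min
|56.3 − 41.0| = 15.3 mL/min

15 mL/min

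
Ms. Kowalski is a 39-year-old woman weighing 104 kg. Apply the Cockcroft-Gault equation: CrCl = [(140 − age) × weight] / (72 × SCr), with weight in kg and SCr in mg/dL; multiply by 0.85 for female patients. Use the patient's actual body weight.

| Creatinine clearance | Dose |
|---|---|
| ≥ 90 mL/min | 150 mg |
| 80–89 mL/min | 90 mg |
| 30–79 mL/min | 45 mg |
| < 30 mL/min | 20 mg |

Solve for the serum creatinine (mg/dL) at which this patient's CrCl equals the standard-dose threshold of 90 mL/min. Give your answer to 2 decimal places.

1.38 mg/dL

Standard dose requires CrCl ≥ 90 mL/min.
Set (140 − 39) × 104 × 0.85 / (72 × SCr) = 90
SCr = (140 − 39) × 104 × 0.85 / (72 × 90) = 1.378 mg/dL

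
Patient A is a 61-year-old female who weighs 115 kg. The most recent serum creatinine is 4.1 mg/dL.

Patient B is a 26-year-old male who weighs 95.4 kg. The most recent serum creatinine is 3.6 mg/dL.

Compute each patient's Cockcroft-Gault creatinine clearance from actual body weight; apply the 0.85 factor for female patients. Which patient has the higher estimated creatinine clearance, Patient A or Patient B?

Patient B

Patient A: CrCl = (140 − 61) × 115 / (72 × 4.1) × 0.85 = 9085.0 / 295.20 × 0.85 ≈ 26.2 mL/min
Patient B: CrCl = (140 − 26) × 95.4 / (72 × 3.6) = 10875.6 / 259.20 ≈ 42.0 mL/min
26.2 vs 42.0 mL/min → Patient B is higher.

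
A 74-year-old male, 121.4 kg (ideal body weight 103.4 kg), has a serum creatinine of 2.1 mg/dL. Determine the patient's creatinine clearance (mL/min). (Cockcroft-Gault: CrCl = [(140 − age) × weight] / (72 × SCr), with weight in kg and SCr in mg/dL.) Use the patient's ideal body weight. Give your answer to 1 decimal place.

CrCl = (140 − 74) × 103.4 / (72 × 2.1) = 6824.4 / 151.20 ≈ 45.1 mL/min

45.1 mL/min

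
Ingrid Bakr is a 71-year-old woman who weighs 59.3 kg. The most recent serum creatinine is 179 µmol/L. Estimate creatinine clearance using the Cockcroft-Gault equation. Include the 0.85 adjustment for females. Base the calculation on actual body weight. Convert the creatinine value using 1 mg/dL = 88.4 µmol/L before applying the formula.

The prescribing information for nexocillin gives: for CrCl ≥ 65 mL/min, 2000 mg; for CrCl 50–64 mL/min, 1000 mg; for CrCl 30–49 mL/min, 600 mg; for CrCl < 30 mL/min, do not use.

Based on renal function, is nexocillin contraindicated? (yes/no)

yes

SCr = 179 / 88.4 = 2.025 mg/dL
CrCl = (140 − 71) × 59.3 / (72 × 2.025) × 0.85 = 4091.7 / 145.80 × 0.85 ≈ 23.9 mL/min
CrCl ≈ 24 mL/min, which is < 30 mL/min.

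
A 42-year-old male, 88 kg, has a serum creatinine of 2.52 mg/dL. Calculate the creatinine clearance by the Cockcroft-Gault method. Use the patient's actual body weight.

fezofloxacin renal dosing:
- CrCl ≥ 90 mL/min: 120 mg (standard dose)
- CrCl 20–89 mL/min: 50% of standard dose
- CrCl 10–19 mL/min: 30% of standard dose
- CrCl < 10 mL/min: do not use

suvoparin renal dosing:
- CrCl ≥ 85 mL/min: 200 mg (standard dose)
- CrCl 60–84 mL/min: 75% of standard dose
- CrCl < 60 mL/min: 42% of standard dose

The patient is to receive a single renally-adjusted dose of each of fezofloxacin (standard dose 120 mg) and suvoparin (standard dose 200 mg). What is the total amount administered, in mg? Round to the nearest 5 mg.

145 mg

CrCl = (140 − 42) × 88 / (72 × 2.52) = 8624.0 / 181.44 ≈ 47.5 mL/min
CrCl ≈ 48 mL/min.
fezofloxacin: 20–89 mL/min → 50% of 120 mg = 60 mg.
suvoparin: < 60 mL/min → 42% of 200 mg = 84 mg.
Total = 60 + 84 = 144 mg.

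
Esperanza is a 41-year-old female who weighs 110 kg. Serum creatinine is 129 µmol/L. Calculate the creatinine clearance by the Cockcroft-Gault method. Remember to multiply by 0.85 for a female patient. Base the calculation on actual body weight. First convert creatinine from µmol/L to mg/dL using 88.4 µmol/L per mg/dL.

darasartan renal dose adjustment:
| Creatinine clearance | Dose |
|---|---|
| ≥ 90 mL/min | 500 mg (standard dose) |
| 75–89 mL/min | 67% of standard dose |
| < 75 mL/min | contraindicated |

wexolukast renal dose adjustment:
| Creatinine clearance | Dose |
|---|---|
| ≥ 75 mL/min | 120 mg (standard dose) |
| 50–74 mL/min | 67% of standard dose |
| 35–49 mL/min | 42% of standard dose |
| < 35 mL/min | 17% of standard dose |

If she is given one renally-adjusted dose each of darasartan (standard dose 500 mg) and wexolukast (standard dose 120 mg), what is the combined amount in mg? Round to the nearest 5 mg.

SCr = 129 / 88.4 = 1.459 mg/dL
CrCl = (140 − 41) × 110 / (72 × 1.459) × 0.85 = 10890.0 / 105.05 × 0.85 ≈ 88.1 mL/min
CrCl ≈ 88 mL/min.
darasartan: 75–89 mL/min → 67% of 500 mg = 335 mg.
wexolukast: ≥ 75 mL/min → 100% of 120 mg = 120 mg.
Total = 335 + 120 = 455 mg.

455 mg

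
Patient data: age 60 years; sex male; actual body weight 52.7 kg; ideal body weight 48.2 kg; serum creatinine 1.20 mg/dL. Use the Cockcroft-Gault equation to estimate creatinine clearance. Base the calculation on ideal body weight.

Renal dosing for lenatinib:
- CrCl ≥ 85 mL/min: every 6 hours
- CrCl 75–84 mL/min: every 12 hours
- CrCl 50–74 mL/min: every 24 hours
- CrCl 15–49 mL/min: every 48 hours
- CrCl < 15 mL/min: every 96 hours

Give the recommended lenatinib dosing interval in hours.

every 48 hours

CrCl = (140 − 60) × 48.2 / (72 × 1.2) = 3856.0 / 86.40 ≈ 44.6 mL/min
CrCl ≈ 45 mL/min → bracket 15–49 mL/min → every 48 hours.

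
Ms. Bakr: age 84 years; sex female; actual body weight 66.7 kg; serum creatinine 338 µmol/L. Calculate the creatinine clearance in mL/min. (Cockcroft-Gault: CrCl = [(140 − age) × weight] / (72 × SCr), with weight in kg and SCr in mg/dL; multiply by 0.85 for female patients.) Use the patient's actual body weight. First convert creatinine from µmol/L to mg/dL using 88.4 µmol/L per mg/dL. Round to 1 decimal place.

SCr = 338 / 88.4 = 3.824 mg/dL
CrCl = (140 − 84) × 66.7 / (72 × 3.824) × 0.85 = 3735.2 / 275.33 × 0.85 ≈ 11.5 mL/min

11.5 mL/min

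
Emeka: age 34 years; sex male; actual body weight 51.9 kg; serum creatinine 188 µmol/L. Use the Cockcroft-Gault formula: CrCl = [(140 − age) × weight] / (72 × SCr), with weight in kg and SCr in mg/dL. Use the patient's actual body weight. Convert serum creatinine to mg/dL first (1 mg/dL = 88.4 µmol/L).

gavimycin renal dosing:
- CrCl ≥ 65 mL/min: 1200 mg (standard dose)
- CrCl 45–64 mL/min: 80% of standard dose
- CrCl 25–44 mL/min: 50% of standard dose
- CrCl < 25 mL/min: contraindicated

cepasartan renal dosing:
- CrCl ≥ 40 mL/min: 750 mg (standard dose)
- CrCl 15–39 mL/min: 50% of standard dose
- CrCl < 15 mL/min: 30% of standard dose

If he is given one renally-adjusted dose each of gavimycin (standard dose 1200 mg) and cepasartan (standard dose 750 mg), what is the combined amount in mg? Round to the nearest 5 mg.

975 mg

SCr = 188 / 88.4 = 2.127 mg/dL
CrCl = (140 − 34) × 51.9 / (72 × 2.127) = 5501.4 / 153.14 ≈ 35.9 mL/min
CrCl ≈ 36 mL/min.
gavimycin: 25–44 mL/min → 50% of 1200 mg = 600 mg.
cepasartan: 15–39 mL/min → 50% of 750 mg = 375 mg.
Total = 600 + 375 = 975 mg.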